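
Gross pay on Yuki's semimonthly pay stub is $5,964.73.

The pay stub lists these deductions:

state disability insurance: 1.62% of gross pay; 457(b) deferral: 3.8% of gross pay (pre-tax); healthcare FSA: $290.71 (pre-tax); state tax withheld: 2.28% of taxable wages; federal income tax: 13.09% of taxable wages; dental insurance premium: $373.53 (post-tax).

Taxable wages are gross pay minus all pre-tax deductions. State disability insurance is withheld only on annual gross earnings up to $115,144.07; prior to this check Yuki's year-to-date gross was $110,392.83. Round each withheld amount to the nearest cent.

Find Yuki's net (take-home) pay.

$4,159.60

457(b) deferral: $5,964.73 × 0.038 = $226.66
Healthcare FSA: $290.71
Pre-tax total = $226.66 + $290.71 = $517.37
Taxable wages = $5,964.73 − $517.37 = $5,447.36
Federal income tax: $5,447.36 × 0.1309 = $713.06
State tax withheld: $5,447.36 × 0.0228 = $124.20
State disability insurance: only $115,144.07 − $110,392.83 = $4,751.24 of this check is subject → $4,751.24 × 0.0162 = $76.97
Dental insurance premium: $373.53
Total deductions = $226.66 + $290.71 + $713.06 + $124.20 + $76.97 + $373.53 = $1,805.13
Net pay = $5,964.73 − $1,805.13 = $4,159.60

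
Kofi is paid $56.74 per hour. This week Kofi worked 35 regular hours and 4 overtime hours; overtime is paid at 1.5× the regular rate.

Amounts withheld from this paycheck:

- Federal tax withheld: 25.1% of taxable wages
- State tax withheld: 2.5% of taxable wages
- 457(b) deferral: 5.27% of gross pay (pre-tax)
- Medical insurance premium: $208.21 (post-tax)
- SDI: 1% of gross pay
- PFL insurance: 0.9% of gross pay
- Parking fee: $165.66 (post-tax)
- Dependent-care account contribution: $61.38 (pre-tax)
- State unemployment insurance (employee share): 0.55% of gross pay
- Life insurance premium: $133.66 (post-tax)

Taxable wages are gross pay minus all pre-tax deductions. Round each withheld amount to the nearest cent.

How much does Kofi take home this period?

$986.55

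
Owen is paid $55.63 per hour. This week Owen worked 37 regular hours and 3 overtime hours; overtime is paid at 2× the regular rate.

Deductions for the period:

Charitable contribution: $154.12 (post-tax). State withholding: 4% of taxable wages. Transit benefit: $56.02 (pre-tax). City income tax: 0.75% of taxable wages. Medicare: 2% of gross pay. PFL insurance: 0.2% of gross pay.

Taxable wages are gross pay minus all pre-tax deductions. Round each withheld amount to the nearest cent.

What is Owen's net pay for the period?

Regular pay: 37 × $55.63 = $2058.31
Overtime pay: 3 × $55.63 × 2 = $333.78
Gross pay = $2058.31 + $333.78 = $2392.09
Transit benefit: $56.02
Taxable wages = $2392.09 − $56.02 = $2336.07
City income tax: $2336.07 × 0.0075 = $17.52
State withholding: $2336.07 × 0.04 = $93.44
Medicare: $2392.09 × 0.02 = $47.84
PFL insurance: $2392.09 × 0.002 = $4.78
Charitable contribution: $154.12
Total deductions = $56.02 + $17.52 + $93.44 + $47.84 + $4.78 + $154.12 = $373.72
Net pay = $2392.09 − $373.72 = $2018.37

$2018.37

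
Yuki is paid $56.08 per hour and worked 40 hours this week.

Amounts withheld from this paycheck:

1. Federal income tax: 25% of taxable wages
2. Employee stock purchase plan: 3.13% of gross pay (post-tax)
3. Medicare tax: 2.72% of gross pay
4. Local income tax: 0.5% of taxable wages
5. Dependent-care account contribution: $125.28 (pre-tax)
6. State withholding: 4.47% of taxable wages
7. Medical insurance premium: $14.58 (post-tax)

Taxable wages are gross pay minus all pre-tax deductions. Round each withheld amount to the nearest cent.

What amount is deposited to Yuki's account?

$1,337.37

Gross pay: 40 × $56.08 = $2,243.20
Dependent-care account contribution: $125.28
Taxable wages = $2,243.20 − $125.28 = $2,117.92
Federal income tax: $2,117.92 × 0.25 = $529.48
Local income tax: $2,117.92 × 0.005 = $10.59
State withholding: $2,117.92 × 0.0447 = $94.67
Medicare tax: $2,243.20 × 0.0272 = $61.02
Medical insurance premium: $14.58
Employee stock purchase plan: $2,243.20 × 0.0313 = $70.21
Total deductions = $125.28 + $529.48 + $10.59 + $94.67 + $61.02 + $14.58 + $70.21 = $905.83
Net pay = $2,243.20 − $905.83 = $1,337.37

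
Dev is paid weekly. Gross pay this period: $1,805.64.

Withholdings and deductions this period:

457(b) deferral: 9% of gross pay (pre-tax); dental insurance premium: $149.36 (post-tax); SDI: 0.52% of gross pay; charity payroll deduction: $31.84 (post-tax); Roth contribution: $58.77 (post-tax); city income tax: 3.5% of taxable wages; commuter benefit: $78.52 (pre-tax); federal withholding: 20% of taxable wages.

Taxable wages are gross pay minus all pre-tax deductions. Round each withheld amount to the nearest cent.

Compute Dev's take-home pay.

Commuter benefit: $78.52
457(b) deferral: $1,805.64 × 0.09 = $162.51
Pre-tax total = $78.52 + $162.51 = $241.03
Taxable wages = $1,805.64 − $241.03 = $1,564.61
City income tax: $1,564.61 × 0.035 = $54.76
Federal withholding: $1,564.61 × 0.2 = $312.92
SDI: $1,805.64 × 0.0052 = $9.39
Charity payroll deduction: $31.84
Roth contribution: $58.77
Dental insurance premium: $149.36
Total deductions = $78.52 + $162.51 + $54.76 + $312.92 + $9.39 + $31.84 + $58.77 + $149.36 = $858.07
Net pay = $1,805.64 − $858.07 = $947.57

$947.57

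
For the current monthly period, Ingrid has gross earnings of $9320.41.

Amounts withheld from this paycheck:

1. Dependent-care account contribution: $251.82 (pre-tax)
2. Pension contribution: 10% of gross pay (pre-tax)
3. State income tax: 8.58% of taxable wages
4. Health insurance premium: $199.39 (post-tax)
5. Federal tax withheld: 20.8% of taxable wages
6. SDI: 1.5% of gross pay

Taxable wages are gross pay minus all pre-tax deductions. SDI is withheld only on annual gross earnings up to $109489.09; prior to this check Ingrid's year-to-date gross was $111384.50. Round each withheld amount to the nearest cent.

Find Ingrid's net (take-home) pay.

$5546.64

Pension contribution: $9320.41 × 0.1 = $932.04
Dependent-care account contribution: $251.82
Pre-tax total = $932.04 + $251.82 = $1183.86
Taxable wages = $9320.41 − $1183.86 = $8136.55
State income tax: $8136.55 × 0.0858 = $698.12
Federal tax withheld: $8136.55 × 0.208 = $1692.40
SDI: annual cap $109489.09 already reached (YTD $111384.50), so $0.00
Health insurance premium: $199.39
Total deductions = $932.04 + $251.82 + $698.12 + $1692.40 + $0.00 + $199.39 = $3773.77
Net pay = $9320.41 − $3773.77 = $5546.64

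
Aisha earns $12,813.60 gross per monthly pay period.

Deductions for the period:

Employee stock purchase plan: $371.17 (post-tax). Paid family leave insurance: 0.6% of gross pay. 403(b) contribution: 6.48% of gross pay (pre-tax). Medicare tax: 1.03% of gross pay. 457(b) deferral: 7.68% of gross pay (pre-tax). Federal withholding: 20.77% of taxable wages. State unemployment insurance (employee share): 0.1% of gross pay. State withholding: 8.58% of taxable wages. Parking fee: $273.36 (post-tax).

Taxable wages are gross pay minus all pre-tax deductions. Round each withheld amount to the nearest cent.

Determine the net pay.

457(b) deferral: $12,813.60 × 0.0768 = $984.08
403(b) contribution: $12,813.60 × 0.0648 = $830.32
Pre-tax total = $984.08 + $830.32 = $1,814.40
Taxable wages = $12,813.60 − $1,814.40 = $10,999.20
Federal withholding: $10,999.20 × 0.2077 = $2,284.53
State withholding: $10,999.20 × 0.0858 = $943.73
Medicare tax: $12,813.60 × 0.0103 = $131.98
Paid family leave insurance: $12,813.60 × 0.006 = $76.88
State unemployment insurance (employee share): $12,813.60 × 0.001 = $12.81
Employee stock purchase plan: $371.17
Parking fee: $273.36
Total deductions = $984.08 + $830.32 + $2,284.53 + $943.73 + $131.98 + $76.88 + $12.81 + $371.17 + $273.36 = $5,908.86
Net pay = $12,813.60 − $5,908.86 = $6,904.74

$6,904.74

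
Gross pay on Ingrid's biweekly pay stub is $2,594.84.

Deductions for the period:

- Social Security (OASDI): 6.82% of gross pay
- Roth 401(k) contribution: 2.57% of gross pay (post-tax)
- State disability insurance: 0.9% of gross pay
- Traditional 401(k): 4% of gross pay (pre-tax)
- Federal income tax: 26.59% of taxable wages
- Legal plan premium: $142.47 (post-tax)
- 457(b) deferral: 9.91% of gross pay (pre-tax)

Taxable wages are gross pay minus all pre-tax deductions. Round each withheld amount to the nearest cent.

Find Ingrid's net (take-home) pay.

$1,230.43

Traditional 401(k): $2,594.84 × 0.04 = $103.79
457(b) deferral: $2,594.84 × 0.0991 = $257.15
Pre-tax total = $103.79 + $257.15 = $360.94
Taxable wages = $2,594.84 − $360.94 = $2,233.90
Federal income tax: $2,233.90 × 0.2659 = $593.99
State disability insurance: $2,594.84 × 0.009 = $23.35
Social Security (OASDI): $2,594.84 × 0.0682 = $176.97
Legal plan premium: $142.47
Roth 401(k) contribution: $2,594.84 × 0.0257 = $66.69
Total deductions = $103.79 + $257.15 + $593.99 + $23.35 + $176.97 + $142.47 + $66.69 = $1,364.41
Net pay = $2,594.84 − $1,364.41 = $1,230.43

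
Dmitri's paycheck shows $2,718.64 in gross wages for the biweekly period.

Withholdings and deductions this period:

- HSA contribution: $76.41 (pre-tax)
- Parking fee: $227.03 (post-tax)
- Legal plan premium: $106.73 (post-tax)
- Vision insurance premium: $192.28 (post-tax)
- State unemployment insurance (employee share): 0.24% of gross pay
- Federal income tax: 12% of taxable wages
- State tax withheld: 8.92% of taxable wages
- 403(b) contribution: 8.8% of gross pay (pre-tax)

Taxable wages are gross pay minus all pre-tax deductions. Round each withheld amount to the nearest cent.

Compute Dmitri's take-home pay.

$1,367.72

403(b) contribution: $2,718.64 × 0.088 = $239.24
HSA contribution: $76.41
Pre-tax total = $239.24 + $76.41 = $315.65
Taxable wages = $2,718.64 − $315.65 = $2,402.99
Federal income tax: $2,402.99 × 0.12 = $288.36
State tax withheld: $2,402.99 × 0.0892 = $214.35
State unemployment insurance (employee share): $2,718.64 × 0.0024 = $6.52
Vision insurance premium: $192.28
Legal plan premium: $106.73
Parking fee: $227.03
Total deductions = $239.24 + $76.41 + $288.36 + $214.35 + $6.52 + $192.28 + $106.73 + $227.03 = $1,350.92
Net pay = $2,718.64 − $1,350.92 = $1,367.72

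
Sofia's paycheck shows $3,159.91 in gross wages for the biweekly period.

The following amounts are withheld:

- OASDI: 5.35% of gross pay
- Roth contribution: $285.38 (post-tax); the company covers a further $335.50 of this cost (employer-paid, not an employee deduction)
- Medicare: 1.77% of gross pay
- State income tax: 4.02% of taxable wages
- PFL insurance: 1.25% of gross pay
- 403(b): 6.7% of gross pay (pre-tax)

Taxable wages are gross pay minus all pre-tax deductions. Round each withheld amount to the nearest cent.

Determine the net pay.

403(b): $3,159.91 × 0.067 = $211.71
Taxable wages = $3,159.91 − $211.71 = $2,948.20
State income tax: $2,948.20 × 0.0402 = $118.52
OASDI: $3,159.91 × 0.0535 = $169.06
Medicare: $3,159.91 × 0.0177 = $55.93
PFL insurance: $3,159.91 × 0.0125 = $39.50
Roth contribution: $285.38
(Employer's $335.50 toward Roth contribution is not withheld from the employee.)
Total deductions = $211.71 + $118.52 + $169.06 + $55.93 + $39.50 + $285.38 = $880.10
Net pay = $3,159.91 − $880.10 = $2,279.81

$2,279.81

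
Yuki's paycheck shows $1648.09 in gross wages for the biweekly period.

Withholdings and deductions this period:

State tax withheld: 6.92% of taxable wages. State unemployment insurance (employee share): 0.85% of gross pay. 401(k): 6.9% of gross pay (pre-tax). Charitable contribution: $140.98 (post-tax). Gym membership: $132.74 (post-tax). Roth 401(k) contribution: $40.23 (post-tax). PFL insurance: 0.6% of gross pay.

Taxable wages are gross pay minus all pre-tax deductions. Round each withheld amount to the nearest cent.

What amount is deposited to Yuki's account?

401(k): $1648.09 × 0.069 = $113.72
Taxable wages = $1648.09 − $113.72 = $1534.37
State tax withheld: $1534.37 × 0.0692 = $106.18
PFL insurance: $1648.09 × 0.006 = $9.89
State unemployment insurance (employee share): $1648.09 × 0.0085 = $14.01
Charitable contribution: $140.98
Gym membership: $132.74
Roth 401(k) contribution: $40.23
Total deductions = $113.72 + $106.18 + $9.89 + $14.01 + $140.98 + $132.74 + $40.23 = $557.75
Net pay = $1648.09 − $557.75 = $1090.34

$1090.34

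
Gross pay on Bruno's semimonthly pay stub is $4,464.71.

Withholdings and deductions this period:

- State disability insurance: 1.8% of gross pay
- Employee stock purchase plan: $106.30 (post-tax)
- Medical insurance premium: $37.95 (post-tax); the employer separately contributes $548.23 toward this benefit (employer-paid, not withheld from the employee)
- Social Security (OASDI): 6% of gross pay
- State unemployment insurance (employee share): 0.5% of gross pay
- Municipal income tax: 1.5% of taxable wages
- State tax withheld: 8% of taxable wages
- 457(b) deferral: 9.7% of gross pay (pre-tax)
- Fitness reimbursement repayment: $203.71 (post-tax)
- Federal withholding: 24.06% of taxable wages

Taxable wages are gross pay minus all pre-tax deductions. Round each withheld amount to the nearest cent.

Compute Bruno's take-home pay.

$1,960.10

457(b) deferral: $4,464.71 × 0.097 = $433.08
Taxable wages = $4,464.71 − $433.08 = $4,031.63
State tax withheld: $4,031.63 × 0.08 = $322.53
Federal withholding: $4,031.63 × 0.2406 = $970.01
Municipal income tax: $4,031.63 × 0.015 = $60.47
Social Security (OASDI): $4,464.71 × 0.06 = $267.88
State disability insurance: $4,464.71 × 0.018 = $80.36
State unemployment insurance (employee share): $4,464.71 × 0.005 = $22.32
Employee stock purchase plan: $106.30
Fitness reimbursement repayment: $203.71
Medical insurance premium: $37.95
(Employer's $548.23 toward medical insurance premium is not withheld from the employee.)
Total deductions = $433.08 + $322.53 + $970.01 + $60.47 + $267.88 + $80.36 + $22.32 + $106.30 + $203.71 + $37.95 = $2,504.61
Net pay = $4,464.71 − $2,504.61 = $1,960.10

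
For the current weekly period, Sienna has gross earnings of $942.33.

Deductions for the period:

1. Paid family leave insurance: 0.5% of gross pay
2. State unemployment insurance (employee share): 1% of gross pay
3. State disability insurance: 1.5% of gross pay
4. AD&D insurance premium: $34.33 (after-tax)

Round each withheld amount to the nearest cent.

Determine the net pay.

State disability insurance: $942.33 × 0.015 = $14.13
State unemployment insurance (employee share): $942.33 × 0.01 = $9.42
Paid family leave insurance: $942.33 × 0.005 = $4.71
AD&D insurance premium: $34.33
Total deductions = $14.13 + $9.42 + $4.71 + $34.33 = $62.59
Net pay = $942.33 − $62.59 = $879.74

$879.74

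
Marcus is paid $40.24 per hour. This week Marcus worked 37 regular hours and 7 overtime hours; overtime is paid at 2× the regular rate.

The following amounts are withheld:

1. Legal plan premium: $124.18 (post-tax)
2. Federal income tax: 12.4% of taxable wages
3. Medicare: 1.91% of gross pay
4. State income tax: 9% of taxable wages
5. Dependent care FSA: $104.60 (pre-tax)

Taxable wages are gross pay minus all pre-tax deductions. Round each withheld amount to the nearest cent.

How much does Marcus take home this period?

$1,367.46

Regular pay: 37 × $40.24 = $1,488.88
Overtime pay: 7 × $40.24 × 2 = $563.36
Gross pay = $1,488.88 + $563.36 = $2,052.24
Dependent care FSA: $104.60
Taxable wages = $2,052.24 − $104.60 = $1,947.64
Federal income tax: $1,947.64 × 0.124 = $241.51
State income tax: $1,947.64 × 0.09 = $175.29
Medicare: $2,052.24 × 0.0191 = $39.20
Legal plan premium: $124.18
Total deductions = $104.60 + $241.51 + $175.29 + $39.20 + $124.18 = $684.78
Net pay = $2,052.24 − $684.78 = $1,367.46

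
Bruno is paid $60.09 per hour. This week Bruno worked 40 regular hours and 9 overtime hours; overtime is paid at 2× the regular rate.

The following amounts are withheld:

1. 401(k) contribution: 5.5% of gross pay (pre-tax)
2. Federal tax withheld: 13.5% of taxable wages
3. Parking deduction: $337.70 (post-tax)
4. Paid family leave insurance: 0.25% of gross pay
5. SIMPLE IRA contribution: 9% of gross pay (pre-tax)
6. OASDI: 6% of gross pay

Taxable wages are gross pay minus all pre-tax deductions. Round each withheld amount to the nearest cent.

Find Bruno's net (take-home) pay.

$2,022.06

Regular pay: 40 × $60.09 = $2,403.60
Overtime pay: 9 × $60.09 × 2 = $1,081.62
Gross pay = $2,403.60 + $1,081.62 = $3,485.22
401(k) contribution: $3,485.22 × 0.055 = $191.69
SIMPLE IRA contribution: $3,485.22 × 0.09 = $313.67
Pre-tax total = $191.69 + $313.67 = $505.36
Taxable wages = $3,485.22 − $505.36 = $2,979.86
Federal tax withheld: $2,979.86 × 0.135 = $402.28
Paid family leave insurance: $3,485.22 × 0.0025 = $8.71
OASDI: $3,485.22 × 0.06 = $209.11
Parking deduction: $337.70
Total deductions = $191.69 + $313.67 + $402.28 + $8.71 + $209.11 + $337.70 = $1,463.16
Net pay = $3,485.22 − $1,463.16 = $2,022.06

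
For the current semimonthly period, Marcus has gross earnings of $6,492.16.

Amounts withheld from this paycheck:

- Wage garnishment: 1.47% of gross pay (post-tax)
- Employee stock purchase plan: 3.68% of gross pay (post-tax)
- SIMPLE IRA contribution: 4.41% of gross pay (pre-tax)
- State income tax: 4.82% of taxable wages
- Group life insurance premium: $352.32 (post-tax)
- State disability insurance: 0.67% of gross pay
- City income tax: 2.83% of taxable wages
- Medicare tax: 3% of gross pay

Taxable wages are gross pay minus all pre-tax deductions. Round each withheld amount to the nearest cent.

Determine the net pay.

$4,806.19

SIMPLE IRA contribution: $6,492.16 × 0.0441 = $286.30
Taxable wages = $6,492.16 − $286.30 = $6,205.86
City income tax: $6,205.86 × 0.0283 = $175.63
State income tax: $6,205.86 × 0.0482 = $299.12
Medicare tax: $6,492.16 × 0.03 = $194.76
State disability insurance: $6,492.16 × 0.0067 = $43.50
Group life insurance premium: $352.32
Wage garnishment: $6,492.16 × 0.0147 = $95.43
Employee stock purchase plan: $6,492.16 × 0.0368 = $238.91
Total deductions = $286.30 + $175.63 + $299.12 + $194.76 + $43.50 + $352.32 + $95.43 + $238.91 = $1,685.97
Net pay = $6,492.16 − $1,685.97 = $4,806.19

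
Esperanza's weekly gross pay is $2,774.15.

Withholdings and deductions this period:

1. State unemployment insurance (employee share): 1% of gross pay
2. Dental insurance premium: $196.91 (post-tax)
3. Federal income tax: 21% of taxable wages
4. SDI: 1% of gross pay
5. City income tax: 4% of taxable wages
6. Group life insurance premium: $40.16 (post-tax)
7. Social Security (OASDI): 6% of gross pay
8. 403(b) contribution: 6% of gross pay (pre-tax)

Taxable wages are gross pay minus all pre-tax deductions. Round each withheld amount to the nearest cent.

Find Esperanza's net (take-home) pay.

$1,496.77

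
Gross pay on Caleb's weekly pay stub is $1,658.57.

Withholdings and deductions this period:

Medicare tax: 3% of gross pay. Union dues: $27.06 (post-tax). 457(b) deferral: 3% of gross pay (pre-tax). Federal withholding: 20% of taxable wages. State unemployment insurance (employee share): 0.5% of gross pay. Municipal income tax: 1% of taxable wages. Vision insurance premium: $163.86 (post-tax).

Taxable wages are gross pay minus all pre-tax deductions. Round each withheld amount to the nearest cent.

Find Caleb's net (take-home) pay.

$1,021.99

457(b) deferral: $1,658.57 × 0.03 = $49.76
Taxable wages = $1,658.57 − $49.76 = $1,608.81
Municipal income tax: $1,608.81 × 0.01 = $16.09
Federal withholding: $1,608.81 × 0.2 = $321.76
State unemployment insurance (employee share): $1,658.57 × 0.005 = $8.29
Medicare tax: $1,658.57 × 0.03 = $49.76
Vision insurance premium: $163.86
Union dues: $27.06
Total deductions = $49.76 + $16.09 + $321.76 + $8.29 + $49.76 + $163.86 + $27.06 = $636.58
Net pay = $1,658.57 − $636.58 = $1,021.99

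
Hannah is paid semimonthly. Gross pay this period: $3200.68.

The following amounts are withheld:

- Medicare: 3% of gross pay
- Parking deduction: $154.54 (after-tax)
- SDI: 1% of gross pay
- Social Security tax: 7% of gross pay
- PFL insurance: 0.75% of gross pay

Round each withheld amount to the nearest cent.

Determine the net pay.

$2670.05

PFL insurance: $3200.68 × 0.0075 = $24.01
SDI: $3200.68 × 0.01 = $32.01
Social Security tax: $3200.68 × 0.07 = $224.05
Medicare: $3200.68 × 0.03 = $96.02
Parking deduction: $154.54
Total deductions = $24.01 + $32.01 + $224.05 + $96.02 + $154.54 = $530.63
Net pay = $3200.68 − $530.63 = $2670.05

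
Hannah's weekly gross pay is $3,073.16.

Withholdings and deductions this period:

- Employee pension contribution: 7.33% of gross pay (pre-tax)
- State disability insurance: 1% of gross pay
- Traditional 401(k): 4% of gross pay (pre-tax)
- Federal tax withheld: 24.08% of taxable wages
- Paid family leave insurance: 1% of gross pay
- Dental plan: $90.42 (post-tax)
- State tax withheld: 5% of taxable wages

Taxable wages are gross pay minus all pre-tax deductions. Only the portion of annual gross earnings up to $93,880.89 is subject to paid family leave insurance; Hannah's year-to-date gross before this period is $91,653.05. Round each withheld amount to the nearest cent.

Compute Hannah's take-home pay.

Employee pension contribution: $3,073.16 × 0.0733 = $225.26
Traditional 401(k): $3,073.16 × 0.04 = $122.93
Pre-tax total = $225.26 + $122.93 = $348.19
Taxable wages = $3,073.16 − $348.19 = $2,724.97
Federal tax withheld: $2,724.97 × 0.2408 = $656.17
State tax withheld: $2,724.97 × 0.05 = $136.25
Paid family leave insurance: only $93,880.89 − $91,653.05 = $2,227.84 of this check is subject → $2,227.84 × 0.01 = $22.28
State disability insurance: $3,073.16 × 0.01 = $30.73
Dental plan: $90.42
Total deductions = $225.26 + $122.93 + $656.17 + $136.25 + $22.28 + $30.73 + $90.42 = $1,284.04
Net pay = $3,073.16 − $1,284.04 = $1,789.12

$1,789.12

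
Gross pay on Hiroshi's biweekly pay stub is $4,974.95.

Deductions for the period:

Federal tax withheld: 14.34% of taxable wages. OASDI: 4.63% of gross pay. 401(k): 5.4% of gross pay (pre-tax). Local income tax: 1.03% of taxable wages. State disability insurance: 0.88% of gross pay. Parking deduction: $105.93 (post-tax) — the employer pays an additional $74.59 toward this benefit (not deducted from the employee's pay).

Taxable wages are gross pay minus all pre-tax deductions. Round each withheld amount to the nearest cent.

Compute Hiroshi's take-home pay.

$3,602.90

401(k): $4,974.95 × 0.054 = $268.65
Taxable wages = $4,974.95 − $268.65 = $4,706.30
Local income tax: $4,706.30 × 0.0103 = $48.47
Federal tax withheld: $4,706.30 × 0.1434 = $674.88
State disability insurance: $4,974.95 × 0.0088 = $43.78
OASDI: $4,974.95 × 0.0463 = $230.34
Parking deduction: $105.93
(Employer's $74.59 toward parking deduction is not withheld from the employee.)
Total deductions = $268.65 + $48.47 + $674.88 + $43.78 + $230.34 + $105.93 = $1,372.05
Net pay = $4,974.95 − $1,372.05 = $3,602.90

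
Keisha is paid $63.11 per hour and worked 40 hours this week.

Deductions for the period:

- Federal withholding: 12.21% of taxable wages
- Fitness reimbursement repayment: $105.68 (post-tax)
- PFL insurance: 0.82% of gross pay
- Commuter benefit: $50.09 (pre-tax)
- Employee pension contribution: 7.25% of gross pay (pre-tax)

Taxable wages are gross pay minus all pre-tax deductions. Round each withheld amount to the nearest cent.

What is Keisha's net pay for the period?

$1,885.14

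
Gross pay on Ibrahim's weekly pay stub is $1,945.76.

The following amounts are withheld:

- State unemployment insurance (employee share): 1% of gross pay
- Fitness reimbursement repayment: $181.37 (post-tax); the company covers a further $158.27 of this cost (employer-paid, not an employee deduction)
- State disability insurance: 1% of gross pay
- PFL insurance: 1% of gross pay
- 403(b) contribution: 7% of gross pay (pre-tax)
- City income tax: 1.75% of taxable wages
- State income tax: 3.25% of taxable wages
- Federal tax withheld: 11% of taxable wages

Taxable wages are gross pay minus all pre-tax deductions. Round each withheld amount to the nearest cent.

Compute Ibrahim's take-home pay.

$1,280.28

403(b) contribution: $1,945.76 × 0.07 = $136.20
Taxable wages = $1,945.76 − $136.20 = $1,809.56
Federal tax withheld: $1,809.56 × 0.11 = $199.05
State income tax: $1,809.56 × 0.0325 = $58.81
City income tax: $1,809.56 × 0.0175 = $31.67
PFL insurance: $1,945.76 × 0.01 = $19.46
State unemployment insurance (employee share): $1,945.76 × 0.01 = $19.46
State disability insurance: $1,945.76 × 0.01 = $19.46
Fitness reimbursement repayment: $181.37
(Employer's $158.27 toward fitness reimbursement repayment is not withheld from the employee.)
Total deductions = $136.20 + $199.05 + $58.81 + $31.67 + $19.46 + $19.46 + $19.46 + $181.37 = $665.48
Net pay = $1,945.76 − $665.48 = $1,280.28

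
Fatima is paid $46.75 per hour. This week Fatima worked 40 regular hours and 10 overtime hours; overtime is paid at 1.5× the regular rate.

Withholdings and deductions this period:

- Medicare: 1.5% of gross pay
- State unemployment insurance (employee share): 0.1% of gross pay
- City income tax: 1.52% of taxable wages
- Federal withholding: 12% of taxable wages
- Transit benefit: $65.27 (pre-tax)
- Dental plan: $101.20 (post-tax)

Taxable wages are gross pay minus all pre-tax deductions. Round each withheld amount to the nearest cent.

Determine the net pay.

Regular pay: 40 × $46.75 = $1870.00
Overtime pay: 10 × $46.75 × 1.5 = $701.25
Gross pay = $1870.00 + $701.25 = $2571.25
Transit benefit: $65.27
Taxable wages = $2571.25 − $65.27 = $2505.98
City income tax: $2505.98 × 0.0152 = $38.09
Federal withholding: $2505.98 × 0.12 = $300.72
Medicare: $2571.25 × 0.015 = $38.57
State unemployment insurance (employee share): $2571.25 × 0.001 = $2.57
Dental plan: $101.20
Total deductions = $65.27 + $38.09 + $300.72 + $38.57 + $2.57 + $101.20 = $546.42
Net pay = $2571.25 − $546.42 = $2024.83

$2024.83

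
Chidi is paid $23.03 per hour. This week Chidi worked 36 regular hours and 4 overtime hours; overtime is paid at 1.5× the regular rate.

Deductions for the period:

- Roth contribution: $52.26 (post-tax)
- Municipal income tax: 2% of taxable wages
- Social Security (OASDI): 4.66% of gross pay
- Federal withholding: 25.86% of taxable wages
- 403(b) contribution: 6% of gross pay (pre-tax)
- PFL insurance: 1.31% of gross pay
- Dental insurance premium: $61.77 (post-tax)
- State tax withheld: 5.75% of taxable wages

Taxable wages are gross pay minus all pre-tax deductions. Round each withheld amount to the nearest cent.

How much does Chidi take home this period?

$431.87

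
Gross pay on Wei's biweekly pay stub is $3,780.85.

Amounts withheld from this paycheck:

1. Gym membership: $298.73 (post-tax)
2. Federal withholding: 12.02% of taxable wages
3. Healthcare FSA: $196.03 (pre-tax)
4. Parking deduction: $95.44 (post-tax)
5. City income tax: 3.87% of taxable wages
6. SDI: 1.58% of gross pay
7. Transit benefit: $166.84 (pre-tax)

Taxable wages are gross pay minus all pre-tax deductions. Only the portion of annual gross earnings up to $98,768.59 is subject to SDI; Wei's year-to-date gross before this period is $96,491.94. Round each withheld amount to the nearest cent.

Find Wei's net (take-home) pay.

Transit benefit: $166.84
Healthcare FSA: $196.03
Pre-tax total = $166.84 + $196.03 = $362.87
Taxable wages = $3,780.85 − $362.87 = $3,417.98
City income tax: $3,417.98 × 0.0387 = $132.28
Federal withholding: $3,417.98 × 0.1202 = $410.84
SDI: only $98,768.59 − $96,491.94 = $2,276.65 of this check is subject → $2,276.65 × 0.0158 = $35.97
Parking deduction: $95.44
Gym membership: $298.73
Total deductions = $166.84 + $196.03 + $132.28 + $410.84 + $35.97 + $95.44 + $298.73 = $1,336.13
Net pay = $3,780.85 − $1,336.13 = $2,444.72

$2,444.72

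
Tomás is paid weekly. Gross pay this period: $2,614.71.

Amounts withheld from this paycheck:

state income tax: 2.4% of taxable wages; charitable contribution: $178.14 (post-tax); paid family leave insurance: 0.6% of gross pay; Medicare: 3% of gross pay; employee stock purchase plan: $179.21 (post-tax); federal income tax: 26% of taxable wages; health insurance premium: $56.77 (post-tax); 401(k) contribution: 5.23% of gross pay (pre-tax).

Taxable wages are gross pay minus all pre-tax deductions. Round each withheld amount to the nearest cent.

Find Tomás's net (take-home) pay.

$1,265.97

401(k) contribution: $2,614.71 × 0.0523 = $136.75
Taxable wages = $2,614.71 − $136.75 = $2,477.96
Federal income tax: $2,477.96 × 0.26 = $644.27
State income tax: $2,477.96 × 0.024 = $59.47
Medicare: $2,614.71 × 0.03 = $78.44
Paid family leave insurance: $2,614.71 × 0.006 = $15.69
Employee stock purchase plan: $179.21
Charitable contribution: $178.14
Health insurance premium: $56.77
Total deductions = $136.75 + $644.27 + $59.47 + $78.44 + $15.69 + $179.21 + $178.14 + $56.77 = $1,348.74
Net pay = $2,614.71 − $1,348.74 = $1,265.97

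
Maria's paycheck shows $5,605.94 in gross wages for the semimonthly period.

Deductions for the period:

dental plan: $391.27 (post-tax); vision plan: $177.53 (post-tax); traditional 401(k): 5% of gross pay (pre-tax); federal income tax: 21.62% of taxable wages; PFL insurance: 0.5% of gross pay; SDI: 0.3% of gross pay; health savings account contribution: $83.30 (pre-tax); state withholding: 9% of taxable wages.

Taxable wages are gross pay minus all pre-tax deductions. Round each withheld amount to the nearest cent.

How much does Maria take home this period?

$3,023.49

Health savings account contribution: $83.30
Traditional 401(k): $5,605.94 × 0.05 = $280.30
Pre-tax total = $83.30 + $280.30 = $363.60
Taxable wages = $5,605.94 − $363.60 = $5,242.34
Federal income tax: $5,242.34 × 0.2162 = $1,133.39
State withholding: $5,242.34 × 0.09 = $471.81
PFL insurance: $5,605.94 × 0.005 = $28.03
SDI: $5,605.94 × 0.003 = $16.82
Dental plan: $391.27
Vision plan: $177.53
Total deductions = $83.30 + $280.30 + $1,133.39 + $471.81 + $28.03 + $16.82 + $391.27 + $177.53 = $2,582.45
Net pay = $5,605.94 − $2,582.45 = $3,023.49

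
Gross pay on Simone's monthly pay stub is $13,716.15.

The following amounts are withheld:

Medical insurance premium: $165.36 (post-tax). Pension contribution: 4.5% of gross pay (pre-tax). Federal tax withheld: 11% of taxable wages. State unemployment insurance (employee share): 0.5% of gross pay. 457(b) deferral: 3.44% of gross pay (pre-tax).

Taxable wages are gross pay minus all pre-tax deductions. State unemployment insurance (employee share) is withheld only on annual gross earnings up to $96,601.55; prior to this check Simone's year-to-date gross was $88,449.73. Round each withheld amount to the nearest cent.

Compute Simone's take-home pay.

$11,031.98

Pension contribution: $13,716.15 × 0.045 = $617.23
457(b) deferral: $13,716.15 × 0.0344 = $471.84
Pre-tax total = $617.23 + $471.84 = $1,089.07
Taxable wages = $13,716.15 − $1,089.07 = $12,627.08
Federal tax withheld: $12,627.08 × 0.11 = $1,388.98
State unemployment insurance (employee share): only $96,601.55 − $88,449.73 = $8,151.82 of this check is subject → $8,151.82 × 0.005 = $40.76
Medical insurance premium: $165.36
Total deductions = $617.23 + $471.84 + $1,388.98 + $40.76 + $165.36 = $2,684.17
Net pay = $13,716.15 − $2,684.17 = $11,031.98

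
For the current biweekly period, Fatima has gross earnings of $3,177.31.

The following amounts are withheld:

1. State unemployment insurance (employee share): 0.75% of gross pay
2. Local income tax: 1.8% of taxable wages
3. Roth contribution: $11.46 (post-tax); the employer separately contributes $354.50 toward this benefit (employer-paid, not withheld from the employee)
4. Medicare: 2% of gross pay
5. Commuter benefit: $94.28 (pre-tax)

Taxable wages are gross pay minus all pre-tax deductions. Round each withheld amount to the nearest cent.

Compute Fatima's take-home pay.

Commuter benefit: $94.28
Taxable wages = $3,177.31 − $94.28 = $3,083.03
Local income tax: $3,083.03 × 0.018 = $55.49
Medicare: $3,177.31 × 0.02 = $63.55
State unemployment insurance (employee share): $3,177.31 × 0.0075 = $23.83
Roth contribution: $11.46
(Employer's $354.50 toward Roth contribution is not withheld from the employee.)
Total deductions = $94.28 + $55.49 + $63.55 + $23.83 + $11.46 = $248.61
Net pay = $3,177.31 − $248.61 = $2,928.70

$2,928.70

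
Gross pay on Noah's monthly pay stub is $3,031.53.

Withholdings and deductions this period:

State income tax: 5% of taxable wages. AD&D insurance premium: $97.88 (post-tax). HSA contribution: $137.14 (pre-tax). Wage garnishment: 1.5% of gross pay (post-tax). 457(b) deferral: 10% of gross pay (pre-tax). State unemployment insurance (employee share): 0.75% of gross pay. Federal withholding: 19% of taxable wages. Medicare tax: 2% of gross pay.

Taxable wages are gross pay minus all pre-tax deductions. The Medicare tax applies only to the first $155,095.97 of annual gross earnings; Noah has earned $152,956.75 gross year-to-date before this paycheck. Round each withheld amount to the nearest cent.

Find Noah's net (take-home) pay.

$1,760.47

457(b) deferral: $3,031.53 × 0.1 = $303.15
HSA contribution: $137.14
Pre-tax total = $303.15 + $137.14 = $440.29
Taxable wages = $3,031.53 − $440.29 = $2,591.24
Federal withholding: $2,591.24 × 0.19 = $492.34
State income tax: $2,591.24 × 0.05 = $129.56
Medicare tax: only $155,095.97 − $152,956.75 = $2,139.22 of this check is subject → $2,139.22 × 0.02 = $42.78
State unemployment insurance (employee share): $3,031.53 × 0.0075 = $22.74
Wage garnishment: $3,031.53 × 0.015 = $45.47
AD&D insurance premium: $97.88
Total deductions = $303.15 + $137.14 + $492.34 + $129.56 + $42.78 + $22.74 + $45.47 + $97.88 = $1,271.06
Net pay = $3,031.53 − $1,271.06 = $1,760.47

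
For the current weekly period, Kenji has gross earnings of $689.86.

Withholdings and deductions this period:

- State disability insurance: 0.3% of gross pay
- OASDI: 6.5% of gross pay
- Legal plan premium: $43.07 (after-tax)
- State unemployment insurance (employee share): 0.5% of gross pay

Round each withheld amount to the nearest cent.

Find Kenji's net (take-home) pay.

OASDI: $689.86 × 0.065 = $44.84
State unemployment insurance (employee share): $689.86 × 0.005 = $3.45
State disability insurance: $689.86 × 0.003 = $2.07
Legal plan premium: $43.07
Total deductions = $44.84 + $3.45 + $2.07 + $43.07 = $93.43
Net pay = $689.86 − $93.43 = $596.43

$596.43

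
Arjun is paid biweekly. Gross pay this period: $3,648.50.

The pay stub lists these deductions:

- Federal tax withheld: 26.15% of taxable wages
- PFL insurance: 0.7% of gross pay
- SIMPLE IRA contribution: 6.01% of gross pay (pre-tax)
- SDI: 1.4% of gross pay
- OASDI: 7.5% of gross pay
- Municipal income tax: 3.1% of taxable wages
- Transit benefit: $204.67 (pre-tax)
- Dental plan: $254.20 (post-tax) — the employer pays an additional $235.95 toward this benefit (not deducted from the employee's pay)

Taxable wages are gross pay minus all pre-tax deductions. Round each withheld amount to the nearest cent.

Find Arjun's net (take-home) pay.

$1,676.92

SIMPLE IRA contribution: $3,648.50 × 0.0601 = $219.27
Transit benefit: $204.67
Pre-tax total = $219.27 + $204.67 = $423.94
Taxable wages = $3,648.50 − $423.94 = $3,224.56
Municipal income tax: $3,224.56 × 0.031 = $99.96
Federal tax withheld: $3,224.56 × 0.2615 = $843.22
SDI: $3,648.50 × 0.014 = $51.08
OASDI: $3,648.50 × 0.075 = $273.64
PFL insurance: $3,648.50 × 0.007 = $25.54
Dental plan: $254.20
(Employer's $235.95 toward dental plan is not withheld from the employee.)
Total deductions = $219.27 + $204.67 + $99.96 + $843.22 + $51.08 + $273.64 + $25.54 + $254.20 = $1,971.58
Net pay = $3,648.50 − $1,971.58 = $1,676.92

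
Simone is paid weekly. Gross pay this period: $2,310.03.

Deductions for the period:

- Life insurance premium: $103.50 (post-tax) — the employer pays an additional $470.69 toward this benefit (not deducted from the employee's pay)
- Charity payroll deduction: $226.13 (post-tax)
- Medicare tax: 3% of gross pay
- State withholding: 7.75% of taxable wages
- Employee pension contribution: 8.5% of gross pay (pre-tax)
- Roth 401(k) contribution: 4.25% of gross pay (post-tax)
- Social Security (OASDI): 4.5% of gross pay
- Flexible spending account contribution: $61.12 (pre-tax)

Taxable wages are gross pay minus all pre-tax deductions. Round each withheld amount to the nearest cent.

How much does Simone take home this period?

$1,292.43

Employee pension contribution: $2,310.03 × 0.085 = $196.35
Flexible spending account contribution: $61.12
Pre-tax total = $196.35 + $61.12 = $257.47
Taxable wages = $2,310.03 − $257.47 = $2,052.56
State withholding: $2,052.56 × 0.0775 = $159.07
Social Security (OASDI): $2,310.03 × 0.045 = $103.95
Medicare tax: $2,310.03 × 0.03 = $69.30
Life insurance premium: $103.50
Roth 401(k) contribution: $2,310.03 × 0.0425 = $98.18
Charity payroll deduction: $226.13
(Employer's $470.69 toward life insurance premium is not withheld from the employee.)
Total deductions = $196.35 + $61.12 + $159.07 + $103.95 + $69.30 + $103.50 + $98.18 + $226.13 = $1,017.60
Net pay = $2,310.03 − $1,017.60 = $1,292.43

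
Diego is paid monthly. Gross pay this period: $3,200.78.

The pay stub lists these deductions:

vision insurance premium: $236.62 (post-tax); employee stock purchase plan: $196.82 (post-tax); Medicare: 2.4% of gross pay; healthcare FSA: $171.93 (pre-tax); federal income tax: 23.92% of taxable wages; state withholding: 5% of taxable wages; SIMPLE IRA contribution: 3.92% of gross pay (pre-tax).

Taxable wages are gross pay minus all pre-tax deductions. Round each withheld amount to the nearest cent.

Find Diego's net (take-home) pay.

SIMPLE IRA contribution: $3,200.78 × 0.0392 = $125.47
Healthcare FSA: $171.93
Pre-tax total = $125.47 + $171.93 = $297.40
Taxable wages = $3,200.78 − $297.40 = $2,903.38
State withholding: $2,903.38 × 0.05 = $145.17
Federal income tax: $2,903.38 × 0.2392 = $694.49
Medicare: $3,200.78 × 0.024 = $76.82
Vision insurance premium: $236.62
Employee stock purchase plan: $196.82
Total deductions = $125.47 + $171.93 + $145.17 + $694.49 + $76.82 + $236.62 + $196.82 = $1,647.32
Net pay = $3,200.78 − $1,647.32 = $1,553.46

$1,553.46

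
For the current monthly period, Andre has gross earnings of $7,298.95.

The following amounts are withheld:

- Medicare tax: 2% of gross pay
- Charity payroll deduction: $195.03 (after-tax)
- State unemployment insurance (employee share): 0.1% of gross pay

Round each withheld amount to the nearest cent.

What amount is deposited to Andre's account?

$6,950.64

State unemployment insurance (employee share): $7,298.95 × 0.001 = $7.30
Medicare tax: $7,298.95 × 0.02 = $145.98
Charity payroll deduction: $195.03
Total deductions = $7.30 + $145.98 + $195.03 = $348.31
Net pay = $7,298.95 − $348.31 = $6,950.64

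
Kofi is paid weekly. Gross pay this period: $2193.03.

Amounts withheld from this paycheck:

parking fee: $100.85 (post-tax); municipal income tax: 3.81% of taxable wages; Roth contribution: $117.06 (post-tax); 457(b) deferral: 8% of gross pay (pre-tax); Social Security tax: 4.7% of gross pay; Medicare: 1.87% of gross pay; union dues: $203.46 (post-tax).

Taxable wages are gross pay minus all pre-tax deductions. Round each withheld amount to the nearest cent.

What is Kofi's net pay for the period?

457(b) deferral: $2193.03 × 0.08 = $175.44
Taxable wages = $2193.03 − $175.44 = $2017.59
Municipal income tax: $2017.59 × 0.0381 = $76.87
Social Security tax: $2193.03 × 0.047 = $103.07
Medicare: $2193.03 × 0.0187 = $41.01
Union dues: $203.46
Roth contribution: $117.06
Parking fee: $100.85
Total deductions = $175.44 + $76.87 + $103.07 + $41.01 + $203.46 + $117.06 + $100.85 = $817.76
Net pay = $2193.03 − $817.76 = $1375.27

$1375.27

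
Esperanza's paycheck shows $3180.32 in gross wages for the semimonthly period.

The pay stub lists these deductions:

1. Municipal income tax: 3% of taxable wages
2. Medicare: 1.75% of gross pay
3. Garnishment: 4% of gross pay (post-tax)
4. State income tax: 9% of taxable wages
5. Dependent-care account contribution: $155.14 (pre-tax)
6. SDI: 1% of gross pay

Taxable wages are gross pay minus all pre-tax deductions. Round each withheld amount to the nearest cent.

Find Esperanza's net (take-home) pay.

$2447.48

Dependent-care account contribution: $155.14
Taxable wages = $3180.32 − $155.14 = $3025.18
Municipal income tax: $3025.18 × 0.03 = $90.76
State income tax: $3025.18 × 0.09 = $272.27
SDI: $3180.32 × 0.01 = $31.80
Medicare: $3180.32 × 0.0175 = $55.66
Garnishment: $3180.32 × 0.04 = $127.21
Total deductions = $155.14 + $90.76 + $272.27 + $31.80 + $55.66 + $127.21 = $732.84
Net pay = $3180.32 − $732.84 = $2447.48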